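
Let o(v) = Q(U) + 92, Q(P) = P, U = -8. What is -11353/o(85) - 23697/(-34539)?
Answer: -130043573/967092 ≈ -134.47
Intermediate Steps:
o(v) = 84 (o(v) = -8 + 92 = 84)
-11353/o(85) - 23697/(-34539) = -11353/84 - 23697/(-34539) = -11353*1/84 - 23697*(-1/34539) = -11353/84 + 7899/11513 = -130043573/967092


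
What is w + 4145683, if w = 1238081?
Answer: 5383764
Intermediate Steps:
w + 4145683 = 1238081 + 4145683 = 5383764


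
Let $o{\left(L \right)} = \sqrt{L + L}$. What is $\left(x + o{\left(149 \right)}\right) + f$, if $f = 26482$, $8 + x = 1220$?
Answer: $27694 + \sqrt{298} \approx 27711.0$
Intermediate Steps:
$o{\left(L \right)} = \sqrt{2} \sqrt{L}$ ($o{\left(L \right)} = \sqrt{2 L} = \sqrt{2} \sqrt{L}$)
$x = 1212$ ($x = -8 + 1220 = 1212$)
$\left(x + o{\left(149 \right)}\right) + f = \left(1212 + \sqrt{2} \sqrt{149}\right) + 26482 = \left(1212 + \sqrt{298}\right) + 26482 = 27694 + \sqrt{298}$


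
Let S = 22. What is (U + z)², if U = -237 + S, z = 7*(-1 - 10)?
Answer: 85264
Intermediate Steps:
z = -77 (z = 7*(-11) = -77)
U = -215 (U = -237 + 22 = -215)
(U + z)² = (-215 - 77)² = (-292)² = 85264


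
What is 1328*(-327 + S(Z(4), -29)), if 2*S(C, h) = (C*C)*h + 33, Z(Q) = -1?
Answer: -431600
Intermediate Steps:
S(C, h) = 33/2 + h*C²/2 (S(C, h) = ((C*C)*h + 33)/2 = (C²*h + 33)/2 = (h*C² + 33)/2 = (33 + h*C²)/2 = 33/2 + h*C²/2)
1328*(-327 + S(Z(4), -29)) = 1328*(-327 + (33/2 + (½)*(-29)*(-1)²)) = 1328*(-327 + (33/2 + (½)*(-29)*1)) = 1328*(-327 + (33/2 - 29/2)) = 1328*(-327 + 2) = 1328*(-325) = -431600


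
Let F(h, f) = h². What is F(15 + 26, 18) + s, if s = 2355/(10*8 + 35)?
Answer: 39134/23 ≈ 1701.5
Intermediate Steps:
s = 471/23 (s = 2355/(80 + 35) = 2355/115 = 2355*(1/115) = 471/23 ≈ 20.478)
F(15 + 26, 18) + s = (15 + 26)² + 471/23 = 41² + 471/23 = 1681 + 471/23 = 39134/23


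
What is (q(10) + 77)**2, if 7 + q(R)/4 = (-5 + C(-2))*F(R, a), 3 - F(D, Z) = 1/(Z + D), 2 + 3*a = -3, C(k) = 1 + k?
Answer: 253009/625 ≈ 404.81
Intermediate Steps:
a = -5/3 (a = -2/3 + (1/3)*(-3) = -2/3 - 1 = -5/3 ≈ -1.6667)
F(D, Z) = 3 - 1/(D + Z) (F(D, Z) = 3 - 1/(Z + D) = 3 - 1/(D + Z))
q(R) = -28 - 24*(-6 + 3*R)/(-5/3 + R) (q(R) = -28 + 4*((-5 + (1 - 2))*((-1 + 3*R + 3*(-5/3))/(R - 5/3))) = -28 + 4*((-5 - 1)*((-1 + 3*R - 5)/(-5/3 + R))) = -28 + 4*(-6*(-6 + 3*R)/(-5/3 + R)) = -28 - 24*(-6 + 3*R)/(-5/3 + R))
(q(10) + 77)**2 = (4*(143 - 75*10)/(-5 + 3*10) + 77)**2 = (4*(143 - 750)/(-5 + 30) + 77)**2 = (4*(-607)/25 + 77)**2 = (4*(1/25)*(-607) + 77)**2 = (-2428/25 + 77)**2 = (-503/25)**2 = 253009/625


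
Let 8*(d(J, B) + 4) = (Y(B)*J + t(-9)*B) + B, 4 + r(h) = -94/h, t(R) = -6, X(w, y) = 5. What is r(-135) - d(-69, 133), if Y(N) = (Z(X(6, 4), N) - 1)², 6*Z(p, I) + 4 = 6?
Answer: 94667/1080 ≈ 87.655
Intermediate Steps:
Z(p, I) = ⅓ (Z(p, I) = -⅔ + (⅙)*6 = -⅔ + 1 = ⅓)
r(h) = -4 - 94/h
Y(N) = 4/9 (Y(N) = (⅓ - 1)² = (-⅔)² = 4/9)
d(J, B) = -4 - 5*B/8 + J/18 (d(J, B) = -4 + ((4*J/9 - 6*B) + B)/8 = -4 + ((-6*B + 4*J/9) + B)/8 = -4 + (-5*B + 4*J/9)/8 = -4 + (-5*B/8 + J/18) = -4 - 5*B/8 + J/18)
r(-135) - d(-69, 133) = (-4 - 94/(-135)) - (-4 - 5/8*133 + (1/18)*(-69)) = (-4 - 94*(-1/135)) - (-4 - 665/8 - 23/6) = (-4 + 94/135) - 1*(-2183/24) = -446/135 + 2183/24 = 94667/1080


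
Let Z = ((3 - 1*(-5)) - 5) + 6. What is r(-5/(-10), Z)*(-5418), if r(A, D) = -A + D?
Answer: -46053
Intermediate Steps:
Z = 9 (Z = ((3 + 5) - 5) + 6 = (8 - 5) + 6 = 3 + 6 = 9)
r(A, D) = D - A
r(-5/(-10), Z)*(-5418) = (9 - (-5)/(-10))*(-5418) = (9 - (-5)*(-1)/10)*(-5418) = (9 - 1*½)*(-5418) = (9 - ½)*(-5418) = (17/2)*(-5418) = -46053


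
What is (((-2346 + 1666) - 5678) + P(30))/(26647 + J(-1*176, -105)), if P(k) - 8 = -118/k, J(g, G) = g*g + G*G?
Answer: -95309/1029720 ≈ -0.092558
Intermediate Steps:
J(g, G) = G**2 + g**2 (J(g, G) = g**2 + G**2 = G**2 + g**2)
P(k) = 8 - 118/k
(((-2346 + 1666) - 5678) + P(30))/(26647 + J(-1*176, -105)) = (((-2346 + 1666) - 5678) + (8 - 118/30))/(26647 + ((-105)**2 + (-1*176)**2)) = ((-680 - 5678) + (8 - 118*1/30))/(26647 + (11025 + (-176)**2)) = (-6358 + (8 - 59/15))/(26647 + (11025 + 30976)) = (-6358 + 61/15)/(26647 + 42001) = -95309/15/68648 = -95309/15*1/68648 = -95309/1029720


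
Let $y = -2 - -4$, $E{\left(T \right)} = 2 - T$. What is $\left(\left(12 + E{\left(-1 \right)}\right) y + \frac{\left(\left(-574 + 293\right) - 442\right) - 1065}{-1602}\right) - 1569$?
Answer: $- \frac{410615}{267} \approx -1537.9$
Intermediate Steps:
$y = 2$ ($y = -2 + 4 = 2$)
$\left(\left(12 + E{\left(-1 \right)}\right) y + \frac{\left(\left(-574 + 293\right) - 442\right) - 1065}{-1602}\right) - 1569 = \left(\left(12 + \left(2 - -1\right)\right) 2 + \frac{\left(\left(-574 + 293\right) - 442\right) - 1065}{-1602}\right) - 1569 = \left(\left(12 + \left(2 + 1\right)\right) 2 + \left(\left(-281 - 442\right) - 1065\right) \left(- \frac{1}{1602}\right)\right) - 1569 = \left(\left(12 + 3\right) 2 + \left(-723 - 1065\right) \left(- \frac{1}{1602}\right)\right) - 1569 = \left(15 \cdot 2 - - \frac{298}{267}\right) - 1569 = \left(30 + \frac{298}{267}\right) - 1569 = \frac{8308}{267} - 1569 = - \frac{410615}{267}$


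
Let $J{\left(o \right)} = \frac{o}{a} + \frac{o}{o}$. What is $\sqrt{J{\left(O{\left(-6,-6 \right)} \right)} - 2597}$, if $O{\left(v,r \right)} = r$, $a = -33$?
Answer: $\frac{i \sqrt{314094}}{11} \approx 50.949 i$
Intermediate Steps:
$J{\left(o \right)} = 1 - \frac{o}{33}$ ($J{\left(o \right)} = \frac{o}{-33} + \frac{o}{o} = o \left(- \frac{1}{33}\right) + 1 = - \frac{o}{33} + 1 = 1 - \frac{o}{33}$)
$\sqrt{J{\left(O{\left(-6,-6 \right)} \right)} - 2597} = \sqrt{\left(1 - - \frac{2}{11}\right) - 2597} = \sqrt{\left(1 + \frac{2}{11}\right) - 2597} = \sqrt{\frac{13}{11} - 2597} = \sqrt{- \frac{28554}{11}} = \frac{i \sqrt{314094}}{11}$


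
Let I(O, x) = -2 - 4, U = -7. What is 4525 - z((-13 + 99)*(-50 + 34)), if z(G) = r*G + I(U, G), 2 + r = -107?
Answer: -145453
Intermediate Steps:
I(O, x) = -6
r = -109 (r = -2 - 107 = -109)
z(G) = -6 - 109*G (z(G) = -109*G - 6 = -6 - 109*G)
4525 - z((-13 + 99)*(-50 + 34)) = 4525 - (-6 - 109*(-13 + 99)*(-50 + 34)) = 4525 - (-6 - 9374*(-16)) = 4525 - (-6 - 109*(-1376)) = 4525 - (-6 + 149984) = 4525 - 1*149978 = 4525 - 149978 = -145453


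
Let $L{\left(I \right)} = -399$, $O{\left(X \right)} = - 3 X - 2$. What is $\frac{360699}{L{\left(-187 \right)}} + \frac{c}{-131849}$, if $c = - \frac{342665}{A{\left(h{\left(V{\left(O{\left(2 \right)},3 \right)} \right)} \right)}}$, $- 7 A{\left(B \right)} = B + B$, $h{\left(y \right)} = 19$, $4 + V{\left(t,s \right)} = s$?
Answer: $- \frac{31721992219}{35071834} \approx -904.49$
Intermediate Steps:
$O{\left(X \right)} = -2 - 3 X$
$V{\left(t,s \right)} = -4 + s$
$A{\left(B \right)} = - \frac{2 B}{7}$ ($A{\left(B \right)} = - \frac{B + B}{7} = - \frac{2 B}{7}$)
$c = \frac{126245}{2}$ ($c = - \frac{342665}{\left(- \frac{2}{7}\right) 19} = - \frac{342665}{- \frac{38}{7}} = \left(-342665\right) \left(- \frac{7}{38}\right) = \frac{126245}{2} \approx 63123.0$)
$\frac{360699}{L{\left(-187 \right)}} + \frac{c}{-131849} = \frac{360699}{-399} + \frac{126245}{2 \left(-131849\right)} = 360699 \left(- \frac{1}{399}\right) + \frac{126245}{2} \left(- \frac{1}{131849}\right) = - \frac{120233}{133} - \frac{126245}{263698} = - \frac{31721992219}{35071834}$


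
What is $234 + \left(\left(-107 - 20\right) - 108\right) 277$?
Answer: $-64861$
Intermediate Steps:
$234 + \left(\left(-107 - 20\right) - 108\right) 277 = 234 + \left(-127 - 108\right) 277 = 234 - 65095 = -64861$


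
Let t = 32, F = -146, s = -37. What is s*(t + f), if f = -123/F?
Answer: -177415/146 ≈ -1215.2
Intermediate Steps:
f = 123/146 (f = -123/(-146) = -123*(-1/146) = 123/146 ≈ 0.84247)
s*(t + f) = -37*(32 + 123/146) = -37*4795/146 = -177415/146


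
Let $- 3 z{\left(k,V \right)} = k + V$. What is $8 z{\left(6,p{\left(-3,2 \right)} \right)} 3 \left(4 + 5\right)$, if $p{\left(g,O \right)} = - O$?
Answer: $-288$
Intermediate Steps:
$z{\left(k,V \right)} = - \frac{V}{3} - \frac{k}{3}$ ($z{\left(k,V \right)} = - \frac{k + V}{3} = - \frac{V + k}{3} = - \frac{V}{3} - \frac{k}{3}$)
$8 z{\left(6,p{\left(-3,2 \right)} \right)} 3 \left(4 + 5\right) = 8 \left(- \frac{\left(-1\right) 2}{3} - 2\right) 3 \left(4 + 5\right) = 8 \left(\left(- \frac{1}{3}\right) \left(-2\right) - 2\right) 3 \cdot 9 = 8 \left(\frac{2}{3} - 2\right) 27 = 8 \left(- \frac{4}{3}\right) 27 = \left(- \frac{32}{3}\right) 27 = -288$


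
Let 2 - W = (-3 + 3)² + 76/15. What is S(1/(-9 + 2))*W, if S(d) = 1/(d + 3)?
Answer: -161/150 ≈ -1.0733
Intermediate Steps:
S(d) = 1/(3 + d)
W = -46/15 (W = 2 - ((-3 + 3)² + 76/15) = 2 - (0² + 76*(1/15)) = 2 - (0 + 76/15) = 2 - 1*76/15 = 2 - 76/15 = -46/15 ≈ -3.0667)
S(1/(-9 + 2))*W = -46/15/(3 + 1/(-9 + 2)) = -46/15/(3 + 1/(-7)) = -46/15/(3 - ⅐) = -46/15/(20/7) = (7/20)*(-46/15) = -161/150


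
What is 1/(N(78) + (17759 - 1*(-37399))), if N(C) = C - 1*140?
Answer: 1/55096 ≈ 1.8150e-5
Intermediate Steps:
N(C) = -140 + C (N(C) = C - 140 = -140 + C)
1/(N(78) + (17759 - 1*(-37399))) = 1/((-140 + 78) + (17759 - 1*(-37399))) = 1/(-62 + (17759 + 37399)) = 1/(-62 + 55158) = 1/55096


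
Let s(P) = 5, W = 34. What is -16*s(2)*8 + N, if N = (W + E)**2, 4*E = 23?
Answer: 15041/16 ≈ 940.06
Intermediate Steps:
E = 23/4 (E = (1/4)*23 = 23/4 ≈ 5.7500)
N = 25281/16 (N = (34 + 23/4)**2 = (159/4)**2 = 25281/16 ≈ 1580.1)
-16*s(2)*8 + N = -16*5*8 + 25281/16 = -80*8 + 25281/16 = -640 + 25281/16 = 15041/16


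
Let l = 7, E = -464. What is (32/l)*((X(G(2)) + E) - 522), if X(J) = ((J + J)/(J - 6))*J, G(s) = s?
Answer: -31616/7 ≈ -4516.6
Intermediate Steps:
X(J) = 2*J²/(-6 + J) (X(J) = ((2*J)/(-6 + J))*J = (2*J/(-6 + J))*J = 2*J²/(-6 + J))
(32/l)*((X(G(2)) + E) - 522) = (32/7)*((2*2²/(-6 + 2) - 464) - 522) = (32*(⅐))*((2*4/(-4) - 464) - 522) = 32*((2*4*(-¼) - 464) - 522)/7 = 32*((-2 - 464) - 522)/7 = 32*(-466 - 522)/7 = (32/7)*(-988) = -31616/7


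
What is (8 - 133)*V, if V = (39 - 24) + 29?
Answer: -5500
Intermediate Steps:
V = 44 (V = 15 + 29 = 44)
(8 - 133)*V = (8 - 133)*44 = -125*44 = -5500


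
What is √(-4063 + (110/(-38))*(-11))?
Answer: 4*I*√90953/19 ≈ 63.491*I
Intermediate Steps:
√(-4063 + (110/(-38))*(-11)) = √(-4063 + (110*(-1/38))*(-11)) = √(-4063 - 55/19*(-11)) = √(-4063 + 605/19) = √(-76592/19) = 4*I*√90953/19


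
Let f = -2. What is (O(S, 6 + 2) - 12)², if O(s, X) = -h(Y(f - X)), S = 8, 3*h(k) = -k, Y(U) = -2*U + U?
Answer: 676/9 ≈ 75.111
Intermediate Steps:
Y(U) = -U
h(k) = -k/3 (h(k) = (-k)/3 = -k/3)
O(s, X) = ⅔ + X/3 (O(s, X) = -(-1)*(-(-2 - X))/3 = -(-1)*(2 + X)/3 = -(-⅔ - X/3) = ⅔ + X/3)
(O(S, 6 + 2) - 12)² = ((⅔ + (6 + 2)/3) - 12)² = ((⅔ + (⅓)*8) - 12)² = ((⅔ + 8/3) - 12)² = (10/3 - 12)² = (-26/3)² = 676/9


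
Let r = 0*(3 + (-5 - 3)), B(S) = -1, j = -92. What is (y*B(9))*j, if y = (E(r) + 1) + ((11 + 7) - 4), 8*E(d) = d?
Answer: 1380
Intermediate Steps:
r = 0 (r = 0*(3 - 8) = 0*(-5) = 0)
E(d) = d/8
y = 15 (y = ((⅛)*0 + 1) + ((11 + 7) - 4) = (0 + 1) + (18 - 4) = 1 + 14 = 15)
(y*B(9))*j = (15*(-1))*(-92) = -15*(-92) = 1380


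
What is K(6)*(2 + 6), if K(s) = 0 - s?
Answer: -48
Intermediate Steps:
K(s) = -s
K(6)*(2 + 6) = (-1*6)*(2 + 6) = -6*8 = -48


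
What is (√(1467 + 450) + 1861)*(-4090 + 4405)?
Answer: 586215 + 945*√213 ≈ 6.0001e+5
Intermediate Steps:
(√(1467 + 450) + 1861)*(-4090 + 4405) = (√1917 + 1861)*315 = (3*√213 + 1861)*315 = (1861 + 3*√213)*315 = 586215 + 945*√213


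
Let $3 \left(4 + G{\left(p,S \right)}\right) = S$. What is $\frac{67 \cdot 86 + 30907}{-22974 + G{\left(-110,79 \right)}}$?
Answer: $- \frac{110007}{68855} \approx -1.5977$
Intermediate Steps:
$G{\left(p,S \right)} = -4 + \frac{S}{3}$
$\frac{67 \cdot 86 + 30907}{-22974 + G{\left(-110,79 \right)}} = \frac{67 \cdot 86 + 30907}{-22974 + \left(-4 + \frac{1}{3} \cdot 79\right)} = \frac{5762 + 30907}{-22974 + \left(-4 + \frac{79}{3}\right)} = \frac{36669}{-22974 + \frac{67}{3}} = \frac{36669}{- \frac{68855}{3}} = 36669 \left(- \frac{3}{68855}\right) = - \frac{110007}{68855}$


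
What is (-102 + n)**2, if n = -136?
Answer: 56644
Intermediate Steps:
(-102 + n)**2 = (-102 - 136)**2 = (-238)**2 = 56644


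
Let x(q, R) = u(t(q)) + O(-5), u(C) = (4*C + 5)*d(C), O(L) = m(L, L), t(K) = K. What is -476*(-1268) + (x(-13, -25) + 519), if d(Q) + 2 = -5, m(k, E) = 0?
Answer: 604416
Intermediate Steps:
O(L) = 0
d(Q) = -7 (d(Q) = -2 - 5 = -7)
u(C) = -35 - 28*C (u(C) = (4*C + 5)*(-7) = (5 + 4*C)*(-7) = -35 - 28*C)
x(q, R) = -35 - 28*q (x(q, R) = (-35 - 28*q) + 0 = -35 - 28*q)
-476*(-1268) + (x(-13, -25) + 519) = -476*(-1268) + ((-35 - 28*(-13)) + 519) = 603568 + ((-35 + 364) + 519) = 603568 + (329 + 519) = 603568 + 848 = 604416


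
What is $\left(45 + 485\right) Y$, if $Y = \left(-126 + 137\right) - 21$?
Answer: $-5300$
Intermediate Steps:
$Y = -10$ ($Y = 11 - 21 = -10$)
$\left(45 + 485\right) Y = \left(45 + 485\right) \left(-10\right) = 530 \left(-10\right) = -5300$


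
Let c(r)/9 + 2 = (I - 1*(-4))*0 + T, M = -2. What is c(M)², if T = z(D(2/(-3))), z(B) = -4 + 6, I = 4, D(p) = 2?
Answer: 0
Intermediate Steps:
z(B) = 2
T = 2
c(r) = 0 (c(r) = -18 + 9*((4 - 1*(-4))*0 + 2) = -18 + 9*((4 + 4)*0 + 2) = -18 + 9*(8*0 + 2) = -18 + 9*(0 + 2) = -18 + 9*2 = -18 + 18 = 0)
c(M)² = 0² = 0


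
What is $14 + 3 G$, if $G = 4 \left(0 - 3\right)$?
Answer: $-22$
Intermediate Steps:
$G = -12$ ($G = 4 \left(-3\right) = -12$)
$14 + 3 G = 14 + 3 \left(-12\right) = 14 - 36 = -22$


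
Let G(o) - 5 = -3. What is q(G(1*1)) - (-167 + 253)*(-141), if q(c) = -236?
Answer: 11890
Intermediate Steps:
G(o) = 2 (G(o) = 5 - 3 = 2)
q(G(1*1)) - (-167 + 253)*(-141) = -236 - (-167 + 253)*(-141) = -236 - 86*(-141) = -236 - 1*(-12126) = -236 + 12126 = 11890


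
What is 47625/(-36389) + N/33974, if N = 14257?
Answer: -1099213777/1236279886 ≈ -0.88913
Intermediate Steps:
47625/(-36389) + N/33974 = 47625/(-36389) + 14257/33974 = 47625*(-1/36389) + 14257*(1/33974) = -47625/36389 + 14257/33974 = -1099213777/1236279886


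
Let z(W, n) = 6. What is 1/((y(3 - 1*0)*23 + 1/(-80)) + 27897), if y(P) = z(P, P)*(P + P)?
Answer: 80/2297999 ≈ 3.4813e-5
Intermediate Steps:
y(P) = 12*P (y(P) = 6*(P + P) = 6*(2*P) = 12*P)
1/((y(3 - 1*0)*23 + 1/(-80)) + 27897) = 1/(((12*(3 - 1*0))*23 + 1/(-80)) + 27897) = 1/(((12*(3 + 0))*23 - 1/80) + 27897) = 1/(((12*3)*23 - 1/80) + 27897) = 1/((36*23 - 1/80) + 27897) = 1/((828 - 1/80) + 27897) = 1/(66239/80 + 27897) = 1/(2297999/80) = 80/2297999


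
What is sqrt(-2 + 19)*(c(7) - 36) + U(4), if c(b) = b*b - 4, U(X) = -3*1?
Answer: -3 + 9*sqrt(17) ≈ 34.108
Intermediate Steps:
U(X) = -3
c(b) = -4 + b**2 (c(b) = b**2 - 4 = -4 + b**2)
sqrt(-2 + 19)*(c(7) - 36) + U(4) = sqrt(-2 + 19)*((-4 + 7**2) - 36) - 3 = sqrt(17)*((-4 + 49) - 36) - 3 = sqrt(17)*(45 - 36) - 3 = sqrt(17)*9 - 3 = 9*sqrt(17) - 3 = -3 + 9*sqrt(17)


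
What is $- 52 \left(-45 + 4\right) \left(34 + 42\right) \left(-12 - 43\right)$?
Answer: $-8911760$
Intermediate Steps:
$- 52 \left(-45 + 4\right) \left(34 + 42\right) \left(-12 - 43\right) = \left(-52\right) \left(-41\right) 76 \left(-55\right) = 2132 \left(-4180\right) = -8911760$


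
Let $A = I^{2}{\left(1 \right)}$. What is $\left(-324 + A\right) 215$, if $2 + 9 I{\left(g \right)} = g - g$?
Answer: $- \frac{5641600}{81} \approx -69649.0$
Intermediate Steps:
$I{\left(g \right)} = - \frac{2}{9}$ ($I{\left(g \right)} = - \frac{2}{9} + \frac{g - g}{9} = - \frac{2}{9} + \frac{1}{9} \cdot 0 = - \frac{2}{9} + 0 = - \frac{2}{9}$)
$A = \frac{4}{81}$ ($A = \left(- \frac{2}{9}\right)^{2} = \frac{4}{81} \approx 0.049383$)
$\left(-324 + A\right) 215 = \left(-324 + \frac{4}{81}\right) 215 = \left(- \frac{26240}{81}\right) 215 = - \frac{5641600}{81}$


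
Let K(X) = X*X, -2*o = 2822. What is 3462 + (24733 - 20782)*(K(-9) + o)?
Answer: -5251368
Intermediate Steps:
o = -1411 (o = -½*2822 = -1411)
K(X) = X²
3462 + (24733 - 20782)*(K(-9) + o) = 3462 + (24733 - 20782)*((-9)² - 1411) = 3462 + 3951*(81 - 1411) = 3462 + 3951*(-1330) = 3462 - 5254830 = -5251368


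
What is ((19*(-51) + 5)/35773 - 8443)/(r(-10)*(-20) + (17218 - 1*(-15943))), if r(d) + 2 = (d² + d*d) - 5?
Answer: -302032403/1048184673 ≈ -0.28815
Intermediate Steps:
r(d) = -7 + 2*d² (r(d) = -2 + ((d² + d*d) - 5) = -2 + ((d² + d²) - 5) = -2 + (2*d² - 5) = -2 + (-5 + 2*d²) = -7 + 2*d²)
((19*(-51) + 5)/35773 - 8443)/(r(-10)*(-20) + (17218 - 1*(-15943))) = ((19*(-51) + 5)/35773 - 8443)/((-7 + 2*(-10)²)*(-20) + (17218 - 1*(-15943))) = ((-969 + 5)*(1/35773) - 8443)/((-7 + 2*100)*(-20) + (17218 + 15943)) = (-964*1/35773 - 8443)/((-7 + 200)*(-20) + 33161) = (-964/35773 - 8443)/(193*(-20) + 33161) = -302032403/(35773*(-3860 + 33161)) = -302032403/35773/29301 = -302032403/35773*1/29301 = -302032403/1048184673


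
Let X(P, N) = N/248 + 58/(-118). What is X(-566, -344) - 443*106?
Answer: -85889618/1829 ≈ -46960.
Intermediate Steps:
X(P, N) = -29/59 + N/248 (X(P, N) = N*(1/248) + 58*(-1/118) = N/248 - 29/59 = -29/59 + N/248)
X(-566, -344) - 443*106 = (-29/59 + (1/248)*(-344)) - 443*106 = (-29/59 - 43/31) - 46958 = -3436/1829 - 46958 = -85889618/1829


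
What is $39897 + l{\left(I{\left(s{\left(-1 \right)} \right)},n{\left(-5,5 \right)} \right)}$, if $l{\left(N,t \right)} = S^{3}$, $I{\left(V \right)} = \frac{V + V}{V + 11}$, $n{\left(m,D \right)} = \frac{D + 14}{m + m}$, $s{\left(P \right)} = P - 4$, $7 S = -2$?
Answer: $\frac{13684663}{343} \approx 39897.0$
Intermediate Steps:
$S = - \frac{2}{7}$ ($S = \frac{1}{7} \left(-2\right) = - \frac{2}{7} \approx -0.28571$)
$s{\left(P \right)} = -4 + P$
$n{\left(m,D \right)} = \frac{14 + D}{2 m}$
$I{\left(V \right)} = \frac{2 V}{11 + V}$
$l{\left(N,t \right)} = - \frac{8}{343}$ ($l{\left(N,t \right)} = \left(- \frac{2}{7}\right)^{3} = - \frac{8}{343}$)
$39897 + l{\left(I{\left(s{\left(-1 \right)} \right)},n{\left(-5,5 \right)} \right)} = 39897 - \frac{8}{343} = \frac{13684663}{343}$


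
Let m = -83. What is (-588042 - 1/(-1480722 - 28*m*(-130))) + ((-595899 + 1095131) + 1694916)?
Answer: 2863433233253/1782842 ≈ 1.6061e+6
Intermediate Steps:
(-588042 - 1/(-1480722 - 28*m*(-130))) + ((-595899 + 1095131) + 1694916) = (-588042 - 1/(-1480722 - 28*(-83)*(-130))) + ((-595899 + 1095131) + 1694916) = (-588042 - 1/(-1480722 + 2324*(-130))) + (499232 + 1694916) = (-588042 - 1/(-1480722 - 302120)) + 2194148 = (-588042 - 1/(-1782842)) + 2194148 = (-588042 - 1*(-1/1782842)) + 2194148 = (-588042 + 1/1782842) + 2194148 = -1048385975363/1782842 + 2194148 = 2863433233253/1782842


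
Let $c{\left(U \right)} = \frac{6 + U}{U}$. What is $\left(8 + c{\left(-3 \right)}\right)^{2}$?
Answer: $49$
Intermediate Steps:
$c{\left(U \right)} = \frac{6 + U}{U}$
$\left(8 + c{\left(-3 \right)}\right)^{2} = \left(8 + \frac{6 - 3}{-3}\right)^{2} = \left(8 - 1\right)^{2} = 7^{2} = 49$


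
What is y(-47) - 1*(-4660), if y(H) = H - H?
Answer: 4660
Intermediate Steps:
y(H) = 0
y(-47) - 1*(-4660) = 0 - 1*(-4660) = 0 + 4660 = 4660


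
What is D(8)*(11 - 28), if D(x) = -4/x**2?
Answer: 17/16 ≈ 1.0625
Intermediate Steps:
D(x) = -4/x**2
D(8)*(11 - 28) = (-4/8**2)*(11 - 28) = -4*1/64*(-17) = -1/16*(-17) = 17/16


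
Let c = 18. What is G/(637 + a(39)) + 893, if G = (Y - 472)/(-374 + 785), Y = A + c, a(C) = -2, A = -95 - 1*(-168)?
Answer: 611704/685 ≈ 893.00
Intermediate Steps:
A = 73 (A = -95 + 168 = 73)
Y = 91 (Y = 73 + 18 = 91)
G = -127/137 (G = (91 - 472)/(-374 + 785) = -381/411 = -381*1/411 = -127/137 ≈ -0.92701)
G/(637 + a(39)) + 893 = -127/(137*(637 - 2)) + 893 = -127/137/635 + 893 = -127/137*1/635 + 893 = -1/685 + 893 = 611704/685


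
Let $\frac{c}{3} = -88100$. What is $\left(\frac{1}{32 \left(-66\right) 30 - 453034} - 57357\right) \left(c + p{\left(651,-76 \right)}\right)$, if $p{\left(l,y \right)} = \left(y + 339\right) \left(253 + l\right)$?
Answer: $\frac{393160092687566}{258197} \approx 1.5227 \cdot 10^{9}$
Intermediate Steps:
$c = -264300$ ($c = 3 \left(-88100\right) = -264300$)
$p{\left(l,y \right)} = \left(253 + l\right) \left(339 + y\right)$ ($p{\left(l,y \right)} = \left(339 + y\right) \left(253 + l\right) = \left(253 + l\right) \left(339 + y\right)$)
$\left(\frac{1}{32 \left(-66\right) 30 - 453034} - 57357\right) \left(c + p{\left(651,-76 \right)}\right) = \left(\frac{1}{32 \left(-66\right) 30 - 453034} - 57357\right) \left(-264300 + \left(85767 + 253 \left(-76\right) + 339 \cdot 651 + 651 \left(-76\right)\right)\right) = \left(\frac{1}{\left(-2112\right) 30 - 453034} - 57357\right) \left(-264300 + \left(85767 - 19228 + 220689 - 49476\right)\right) = \left(\frac{1}{-63360 - 453034} - 57357\right) \left(-264300 + 237752\right) = \left(\frac{1}{-516394} - 57357\right) \left(-26548\right) = \left(- \frac{1}{516394} - 57357\right) \left(-26548\right) = \left(- \frac{29618810659}{516394}\right) \left(-26548\right) = \frac{393160092687566}{258197}$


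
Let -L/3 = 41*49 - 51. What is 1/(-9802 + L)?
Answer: -1/15676 ≈ -6.3792e-5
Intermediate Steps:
L = -5874 (L = -3*(41*49 - 51) = -3*(2009 - 51) = -3*1958 = -5874)
1/(-9802 + L) = 1/(-9802 - 5874) = 1/(-15676) = -1/15676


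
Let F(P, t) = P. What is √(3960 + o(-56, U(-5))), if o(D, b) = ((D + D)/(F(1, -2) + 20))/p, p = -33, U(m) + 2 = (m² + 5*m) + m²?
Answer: 2*√1078154/33 ≈ 62.930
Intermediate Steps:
U(m) = -2 + 2*m² + 5*m (U(m) = -2 + ((m² + 5*m) + m²) = -2 + (2*m² + 5*m) = -2 + 2*m² + 5*m)
o(D, b) = -2*D/693 (o(D, b) = ((D + D)/(1 + 20))/(-33) = ((2*D)/21)*(-1/33) = ((2*D)*(1/21))*(-1/33) = (2*D/21)*(-1/33) = -2*D/693)
√(3960 + o(-56, U(-5))) = √(3960 - 2/693*(-56)) = √(3960 + 16/99) = √(392056/99) = 2*√1078154/33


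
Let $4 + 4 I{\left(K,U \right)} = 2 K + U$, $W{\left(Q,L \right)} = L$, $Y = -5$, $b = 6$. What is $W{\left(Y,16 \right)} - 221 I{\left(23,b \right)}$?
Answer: $-2636$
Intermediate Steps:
$I{\left(K,U \right)} = -1 + \frac{K}{2} + \frac{U}{4}$ ($I{\left(K,U \right)} = -1 + \frac{2 K + U}{4} = -1 + \frac{U + 2 K}{4} = -1 + \left(\frac{K}{2} + \frac{U}{4}\right) = -1 + \frac{K}{2} + \frac{U}{4}$)
$W{\left(Y,16 \right)} - 221 I{\left(23,b \right)} = 16 - 221 \left(-1 + \frac{1}{2} \cdot 23 + \frac{1}{4} \cdot 6\right) = 16 - 221 \left(-1 + \frac{23}{2} + \frac{3}{2}\right) = 16 - 2652 = -2636$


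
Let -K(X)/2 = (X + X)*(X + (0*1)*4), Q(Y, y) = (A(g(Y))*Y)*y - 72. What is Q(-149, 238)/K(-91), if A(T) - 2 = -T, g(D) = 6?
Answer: -35444/8281 ≈ -4.2802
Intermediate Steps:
A(T) = 2 - T
Q(Y, y) = -72 - 4*Y*y (Q(Y, y) = ((2 - 1*6)*Y)*y - 72 = ((2 - 6)*Y)*y - 72 = (-4*Y)*y - 72 = -4*Y*y - 72 = -72 - 4*Y*y)
K(X) = -4*X**2 (K(X) = -2*(X + X)*(X + (0*1)*4) = -2*2*X*(X + 0*4) = -2*2*X*(X + 0) = -2*2*X*X = -4*X**2)
Q(-149, 238)/K(-91) = (-72 - 4*(-149)*238)/((-4*(-91)**2)) = (-72 + 141848)/((-4*8281)) = 141776/(-33124) = 141776*(-1/33124) = -35444/8281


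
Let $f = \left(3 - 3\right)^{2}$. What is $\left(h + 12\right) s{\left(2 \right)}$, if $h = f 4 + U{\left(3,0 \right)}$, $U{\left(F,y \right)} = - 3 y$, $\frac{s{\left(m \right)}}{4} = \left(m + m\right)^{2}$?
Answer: $768$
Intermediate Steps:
$s{\left(m \right)} = 16 m^{2}$ ($s{\left(m \right)} = 4 \left(m + m\right)^{2} = 4 \left(2 m\right)^{2} = 4 \cdot 4 m^{2} = 16 m^{2}$)
$f = 0$ ($f = 0^{2} = 0$)
$h = 0$ ($h = 0 \cdot 4 - 0 = 0 + 0 = 0$)
$\left(h + 12\right) s{\left(2 \right)} = \left(0 + 12\right) 16 \cdot 2^{2} = 12 \cdot 16 \cdot 4 = 12 \cdot 64 = 768$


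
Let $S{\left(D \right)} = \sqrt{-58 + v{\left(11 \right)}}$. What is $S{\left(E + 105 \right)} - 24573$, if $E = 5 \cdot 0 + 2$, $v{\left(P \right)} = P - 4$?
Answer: $-24573 + i \sqrt{51} \approx -24573.0 + 7.1414 i$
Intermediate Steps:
$v{\left(P \right)} = -4 + P$
$E = 2$ ($E = 0 + 2 = 2$)
$S{\left(D \right)} = i \sqrt{51}$ ($S{\left(D \right)} = \sqrt{-58 + \left(-4 + 11\right)} = \sqrt{-58 + 7} = \sqrt{-51} = i \sqrt{51}$)
$S{\left(E + 105 \right)} - 24573 = i \sqrt{51} - 24573 = -24573 + i \sqrt{51}$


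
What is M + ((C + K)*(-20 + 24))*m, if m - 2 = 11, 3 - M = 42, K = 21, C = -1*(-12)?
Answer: 1677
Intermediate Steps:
C = 12
M = -39 (M = 3 - 1*42 = 3 - 42 = -39)
m = 13 (m = 2 + 11 = 13)
M + ((C + K)*(-20 + 24))*m = -39 + ((12 + 21)*(-20 + 24))*13 = -39 + (33*4)*13 = -39 + 132*13 = -39 + 1716 = 1677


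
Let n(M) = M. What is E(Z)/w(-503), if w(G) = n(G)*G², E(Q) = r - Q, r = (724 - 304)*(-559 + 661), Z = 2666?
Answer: -40174/127263527 ≈ -0.00031568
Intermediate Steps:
r = 42840 (r = 420*102 = 42840)
E(Q) = 42840 - Q
w(G) = G³ (w(G) = G*G² = G³)
E(Z)/w(-503) = (42840 - 1*2666)/((-503)³) = (42840 - 2666)/(-127263527) = 40174*(-1/127263527) = -40174/127263527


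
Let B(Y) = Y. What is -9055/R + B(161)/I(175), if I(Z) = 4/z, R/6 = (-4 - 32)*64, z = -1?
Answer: -547361/13824 ≈ -39.595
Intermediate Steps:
R = -13824 (R = 6*((-4 - 32)*64) = 6*(-36*64) = 6*(-2304) = -13824)
I(Z) = -4 (I(Z) = 4/(-1) = 4*(-1) = -4)
-9055/R + B(161)/I(175) = -9055/(-13824) + 161/(-4) = -9055*(-1/13824) + 161*(-1/4) = 9055/13824 - 161/4 = -547361/13824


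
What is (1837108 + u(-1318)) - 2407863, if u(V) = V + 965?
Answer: -571108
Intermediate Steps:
u(V) = 965 + V
(1837108 + u(-1318)) - 2407863 = (1837108 + (965 - 1318)) - 2407863 = (1837108 - 353) - 2407863 = 1836755 - 2407863 = -571108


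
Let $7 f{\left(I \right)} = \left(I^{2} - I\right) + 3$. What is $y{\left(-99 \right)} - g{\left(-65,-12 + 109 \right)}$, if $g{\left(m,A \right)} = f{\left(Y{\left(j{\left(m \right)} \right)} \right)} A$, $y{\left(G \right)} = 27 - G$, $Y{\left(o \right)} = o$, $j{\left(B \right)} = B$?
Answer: $- \frac{415539}{7} \approx -59363.0$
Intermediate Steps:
$f{\left(I \right)} = \frac{3}{7} - \frac{I}{7} + \frac{I^{2}}{7}$ ($f{\left(I \right)} = \frac{\left(I^{2} - I\right) + 3}{7} = \frac{3 + I^{2} - I}{7} = \frac{3}{7} - \frac{I}{7} + \frac{I^{2}}{7}$)
$g{\left(m,A \right)} = A \left(\frac{3}{7} - \frac{m}{7} + \frac{m^{2}}{7}\right)$ ($g{\left(m,A \right)} = \left(\frac{3}{7} - \frac{m}{7} + \frac{m^{2}}{7}\right) A = A \left(\frac{3}{7} - \frac{m}{7} + \frac{m^{2}}{7}\right)$)
$y{\left(-99 \right)} - g{\left(-65,-12 + 109 \right)} = \left(27 - -99\right) - \frac{\left(-12 + 109\right) \left(3 + \left(-65\right)^{2} - -65\right)}{7} = \left(27 + 99\right) - \frac{1}{7} \cdot 97 \left(3 + 4225 + 65\right) = 126 - \frac{1}{7} \cdot 97 \cdot 4293 = 126 - \frac{416421}{7} = - \frac{415539}{7}$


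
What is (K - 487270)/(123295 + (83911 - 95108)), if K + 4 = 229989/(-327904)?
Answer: -159779323685/36757382592 ≈ -4.3469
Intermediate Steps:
K = -1541605/327904 (K = -4 + 229989/(-327904) = -4 + 229989*(-1/327904) = -4 - 229989/327904 = -1541605/327904 ≈ -4.7014)
(K - 487270)/(123295 + (83911 - 95108)) = (-1541605/327904 - 487270)/(123295 + (83911 - 95108)) = -159779323685/(327904*(123295 - 11197)) = -159779323685/327904/112098 = -159779323685/327904*1/112098 = -159779323685/36757382592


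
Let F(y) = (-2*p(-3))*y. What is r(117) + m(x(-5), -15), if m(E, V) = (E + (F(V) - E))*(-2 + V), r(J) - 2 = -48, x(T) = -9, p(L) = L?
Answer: 1484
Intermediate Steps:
F(y) = 6*y (F(y) = (-2*(-3))*y = 6*y)
r(J) = -46 (r(J) = 2 - 48 = -46)
m(E, V) = 6*V*(-2 + V) (m(E, V) = (E + (6*V - E))*(-2 + V) = (E + (-E + 6*V))*(-2 + V) = (6*V)*(-2 + V) = 6*V*(-2 + V))
r(117) + m(x(-5), -15) = -46 + 6*(-15)*(-2 - 15) = -46 + 6*(-15)*(-17) = -46 + 1530 = 1484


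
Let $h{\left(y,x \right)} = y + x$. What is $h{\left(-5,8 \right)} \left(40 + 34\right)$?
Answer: $222$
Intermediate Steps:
$h{\left(y,x \right)} = x + y$
$h{\left(-5,8 \right)} \left(40 + 34\right) = \left(8 - 5\right) \left(40 + 34\right) = 3 \cdot 74 = 222$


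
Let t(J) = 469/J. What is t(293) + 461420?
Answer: 135196529/293 ≈ 4.6142e+5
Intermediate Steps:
t(293) + 461420 = 469/293 + 461420 = 135196529/293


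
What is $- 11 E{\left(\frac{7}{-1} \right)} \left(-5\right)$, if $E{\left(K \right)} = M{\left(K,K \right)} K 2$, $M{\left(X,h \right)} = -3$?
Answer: $2310$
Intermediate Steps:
$E{\left(K \right)} = - 6 K$ ($E{\left(K \right)} = - 3 K 2 = - 6 K$)
$- 11 E{\left(\frac{7}{-1} \right)} \left(-5\right) = - 11 \left(- 6 \frac{7}{-1}\right) \left(-5\right) = - 11 \left(- 6 \cdot 7 \left(-1\right)\right) \left(-5\right) = - 11 \left(\left(-6\right) \left(-7\right)\right) \left(-5\right) = \left(-11\right) 42 \left(-5\right) = \left(-462\right) \left(-5\right) = 2310$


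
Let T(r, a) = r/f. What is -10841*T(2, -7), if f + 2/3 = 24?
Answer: -32523/35 ≈ -929.23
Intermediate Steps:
f = 70/3 (f = -⅔ + 24 = 70/3 ≈ 23.333)
T(r, a) = 3*r/70 (T(r, a) = r/(70/3) = r*(3/70) = 3*r/70)
-10841*T(2, -7) = -32523*2/70 = -10841*3/35 = -32523/35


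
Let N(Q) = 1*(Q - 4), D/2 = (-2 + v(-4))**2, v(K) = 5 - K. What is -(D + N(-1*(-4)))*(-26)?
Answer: 2548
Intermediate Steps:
D = 98 (D = 2*(-2 + (5 - 1*(-4)))**2 = 2*(-2 + (5 + 4))**2 = 2*(-2 + 9)**2 = 2*7**2 = 2*49 = 98)
N(Q) = -4 + Q (N(Q) = 1*(-4 + Q) = -4 + Q)
-(D + N(-1*(-4)))*(-26) = -(98 + (-4 - 1*(-4)))*(-26) = -(98 + (-4 + 4))*(-26) = -(98 + 0)*(-26) = -98*(-26) = -1*(-2548) = 2548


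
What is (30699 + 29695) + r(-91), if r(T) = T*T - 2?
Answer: 68673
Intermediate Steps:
r(T) = -2 + T² (r(T) = T² - 2 = -2 + T²)
(30699 + 29695) + r(-91) = (30699 + 29695) + (-2 + (-91)²) = 60394 + (-2 + 8281) = 60394 + 8279 = 68673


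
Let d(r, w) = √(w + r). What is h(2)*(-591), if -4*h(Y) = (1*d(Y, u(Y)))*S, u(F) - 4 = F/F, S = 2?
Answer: 591*√7/2 ≈ 781.82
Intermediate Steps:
u(F) = 5 (u(F) = 4 + F/F = 4 + 1 = 5)
d(r, w) = √(r + w)
h(Y) = -√(5 + Y)/2 (h(Y) = -1*√(Y + 5)*2/4 = -1*√(5 + Y)*2/4 = -√(5 + Y)*2/4 = -√(5 + Y)/2)
h(2)*(-591) = -√(5 + 2)/2*(-591) = -√7/2*(-591) = 591*√7/2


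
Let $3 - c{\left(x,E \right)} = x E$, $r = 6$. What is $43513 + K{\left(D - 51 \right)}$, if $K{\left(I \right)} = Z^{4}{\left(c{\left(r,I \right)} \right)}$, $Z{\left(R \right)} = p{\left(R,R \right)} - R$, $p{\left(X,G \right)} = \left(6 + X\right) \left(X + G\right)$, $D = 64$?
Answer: $11811478250434138$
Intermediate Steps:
$c{\left(x,E \right)} = 3 - E x$ ($c{\left(x,E \right)} = 3 - x E = 3 - E x$)
$p{\left(X,G \right)} = \left(6 + X\right) \left(G + X\right)$
$Z{\left(R \right)} = 2 R^{2} + 11 R$ ($Z{\left(R \right)} = \left(R^{2} + 6 R + 6 R + R R\right) - R = \left(R^{2} + 6 R + 6 R + R^{2}\right) - R = \left(2 R^{2} + 12 R\right) - R = 2 R^{2} + 11 R$)
$K{\left(I \right)} = \left(3 - 6 I\right)^{4} \left(17 - 12 I\right)^{4}$ ($K{\left(I \right)} = \left(\left(3 - I 6\right) \left(11 + 2 \left(3 - I 6\right)\right)\right)^{4} = \left(\left(3 - 6 I\right) \left(11 + 2 \left(3 - 6 I\right)\right)\right)^{4} = \left(\left(3 - 6 I\right) \left(11 - \left(-6 + 12 I\right)\right)\right)^{4} = \left(\left(3 - 6 I\right) \left(17 - 12 I\right)\right)^{4} = \left(3 - 6 I\right)^{4} \left(17 - 12 I\right)^{4}$)
$43513 + K{\left(D - 51 \right)} = 43513 + 81 \left(11 - 22 \left(64 - 51\right) + 6 \left(-1 + 2 \left(64 - 51\right)\right)^{2}\right)^{4} = 43513 + 81 \left(11 - 286 + 6 \left(-1 + 2 \cdot 13\right)^{2}\right)^{4} = 43513 + 81 \left(11 - 286 + 6 \left(-1 + 26\right)^{2}\right)^{4} = 43513 + 81 \left(11 - 286 + 6 \cdot 25^{2}\right)^{4} = 43513 + 81 \left(11 - 286 + 6 \cdot 625\right)^{4} = 43513 + 81 \left(11 - 286 + 3750\right)^{4} = 43513 + 81 \cdot 3475^{4} = 43513 + 81 \cdot 145820719140625 = 43513 + 11811478250390625 = 11811478250434138$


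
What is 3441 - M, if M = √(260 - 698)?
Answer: 3441 - I*√438 ≈ 3441.0 - 20.928*I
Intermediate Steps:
M = I*√438 (M = √(-438) = I*√438 ≈ 20.928*I)
3441 - M = 3441 - I*√438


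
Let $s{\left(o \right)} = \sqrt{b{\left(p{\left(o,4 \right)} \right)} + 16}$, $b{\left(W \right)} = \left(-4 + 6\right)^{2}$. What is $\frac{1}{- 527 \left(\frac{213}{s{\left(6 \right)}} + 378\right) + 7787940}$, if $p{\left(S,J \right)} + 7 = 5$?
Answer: $\frac{50591560}{383921691389373} + \frac{74834 \sqrt{5}}{383921691389373} \approx 1.3221 \cdot 10^{-7}$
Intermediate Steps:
$p{\left(S,J \right)} = -2$ ($p{\left(S,J \right)} = -7 + 5 = -2$)
$b{\left(W \right)} = 4$ ($b{\left(W \right)} = 2^{2} = 4$)
$s{\left(o \right)} = 2 \sqrt{5}$ ($s{\left(o \right)} = \sqrt{4 + 16} = \sqrt{20} = 2 \sqrt{5}$)
$\frac{1}{- 527 \left(\frac{213}{s{\left(6 \right)}} + 378\right) + 7787940} = \frac{1}{- 527 \left(\frac{213}{2 \sqrt{5}} + 378\right) + 7787940} = \frac{1}{- 527 \left(213 \frac{\sqrt{5}}{10} + 378\right) + 7787940} = \frac{1}{- 527 \left(\frac{213 \sqrt{5}}{10} + 378\right) + 7787940} = \frac{1}{- 527 \left(378 + \frac{213 \sqrt{5}}{10}\right) + 7787940} = \frac{1}{\left(-199206 - \frac{112251 \sqrt{5}}{10}\right) + 7787940} = \frac{1}{7588734 - \frac{112251 \sqrt{5}}{10}}$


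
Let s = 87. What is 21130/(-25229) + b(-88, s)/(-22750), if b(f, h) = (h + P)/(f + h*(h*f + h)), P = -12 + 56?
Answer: -316589629827501/378004725712250 ≈ -0.83753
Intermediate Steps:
P = 44
b(f, h) = (44 + h)/(f + h*(h + f*h)) (b(f, h) = (h + 44)/(f + h*(h*f + h)) = (44 + h)/(f + h*(f*h + h)) = (44 + h)/(f + h*(h + f*h)))
21130/(-25229) + b(-88, s)/(-22750) = 21130/(-25229) + ((44 + 87)/(-88 + 87² - 88*87²))/(-22750) = 21130*(-1/25229) + (131/(-88 + 7569 - 88*7569))*(-1/22750) = -21130/25229 + (131/(-88 + 7569 - 666072))*(-1/22750) = -21130/25229 + (131/(-658591))*(-1/22750) = -21130/25229 - 1/658591*131*(-1/22750) = -21130/25229 - 131/658591*(-1/22750) = -21130/25229 + 131/14982945250 = -316589629827501/378004725712250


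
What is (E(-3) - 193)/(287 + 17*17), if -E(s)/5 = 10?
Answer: -27/64 ≈ -0.42188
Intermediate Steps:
E(s) = -50 (E(s) = -5*10 = -50)
(E(-3) - 193)/(287 + 17*17) = (-50 - 193)/(287 + 17*17) = -243/(287 + 289) = -243/576 = -243*1/576 = -27/64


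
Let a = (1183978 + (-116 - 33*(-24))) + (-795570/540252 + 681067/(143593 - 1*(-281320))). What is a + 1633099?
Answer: 107807280822286117/38260016346 ≈ 2.8178e+6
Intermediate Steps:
a = 45324886387649863/38260016346 (a = (1183978 + (-116 + 792)) + (-795570*1/540252 + 681067/(143593 + 281320)) = (1183978 + 676) + (-132595/90042 + 681067/424913) = 1184654 + (-132595/90042 + 681067*(1/424913)) = 1184654 + (-132595/90042 + 681067/424913) = 1184654 + 4983295579/38260016346 = 45324886387649863/38260016346 ≈ 1.1847e+6)
a + 1633099 = 45324886387649863/38260016346 + 1633099 = 107807280822286117/38260016346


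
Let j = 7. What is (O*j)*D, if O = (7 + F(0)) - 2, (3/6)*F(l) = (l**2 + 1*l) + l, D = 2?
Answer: 70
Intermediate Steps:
F(l) = 2*l**2 + 4*l (F(l) = 2*((l**2 + 1*l) + l) = 2*((l**2 + l) + l) = 2*((l + l**2) + l) = 2*(l**2 + 2*l) = 2*l**2 + 4*l)
O = 5 (O = (7 + 2*0*(2 + 0)) - 2 = (7 + 2*0*2) - 2 = (7 + 0) - 2 = 7 - 2 = 5)
(O*j)*D = (5*7)*2 = 35*2 = 70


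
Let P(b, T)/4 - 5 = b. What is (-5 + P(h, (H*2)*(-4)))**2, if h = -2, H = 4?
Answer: 49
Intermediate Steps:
P(b, T) = 20 + 4*b
(-5 + P(h, (H*2)*(-4)))**2 = (-5 + (20 + 4*(-2)))**2 = (-5 + (20 - 8))**2 = (-5 + 12)**2 = 7**2 = 49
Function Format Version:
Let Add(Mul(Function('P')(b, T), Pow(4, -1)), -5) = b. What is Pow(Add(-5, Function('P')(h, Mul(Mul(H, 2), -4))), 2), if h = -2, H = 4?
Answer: 49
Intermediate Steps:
Function('P')(b, T) = Add(20, Mul(4, b))
Pow(Add(-5, Function('P')(h, Mul(Mul(H, 2), -4))), 2) = Pow(Add(-5, Add(20, Mul(4, -2))), 2) = Pow(Add(-5, Add(20, -8)), 2) = Pow(Add(-5, 12), 2) = Pow(7, 2) = 49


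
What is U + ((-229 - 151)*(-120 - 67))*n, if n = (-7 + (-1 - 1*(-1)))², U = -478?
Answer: 3481462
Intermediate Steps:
n = 49 (n = (-7 + (-1 + 1))² = (-7 + 0)² = (-7)² = 49)
U + ((-229 - 151)*(-120 - 67))*n = -478 + ((-229 - 151)*(-120 - 67))*49 = -478 - 380*(-187)*49 = -478 + 71060*49 = -478 + 3481940 = 3481462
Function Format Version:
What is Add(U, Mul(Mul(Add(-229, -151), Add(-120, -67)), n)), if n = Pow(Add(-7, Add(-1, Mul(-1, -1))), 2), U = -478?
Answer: 3481462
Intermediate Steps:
n = 49 (n = Pow(Add(-7, Add(-1, 1)), 2) = Pow(Add(-7, 0), 2) = Pow(-7, 2) = 49)
Add(U, Mul(Mul(Add(-229, -151), Add(-120, -67)), n)) = Add(-478, Mul(Mul(Add(-229, -151), Add(-120, -67)), 49)) = Add(-478, Mul(Mul(-380, -187), 49)) = Add(-478, Mul(71060, 49)) = Add(-478, 3481940) = 3481462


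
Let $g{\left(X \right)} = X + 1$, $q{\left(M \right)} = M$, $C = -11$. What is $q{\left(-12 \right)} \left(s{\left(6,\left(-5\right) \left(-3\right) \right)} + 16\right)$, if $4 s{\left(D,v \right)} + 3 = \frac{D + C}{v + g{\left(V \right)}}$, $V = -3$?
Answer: $- \frac{2364}{13} \approx -181.85$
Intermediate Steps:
$g{\left(X \right)} = 1 + X$
$s{\left(D,v \right)} = - \frac{3}{4} + \frac{-11 + D}{4 \left(-2 + v\right)}$ ($s{\left(D,v \right)} = - \frac{3}{4} + \frac{\left(D - 11\right) \frac{1}{v + \left(1 - 3\right)}}{4} = - \frac{3}{4} + \frac{\left(-11 + D\right) \frac{1}{v - 2}}{4} = - \frac{3}{4} + \frac{\left(-11 + D\right) \frac{1}{-2 + v}}{4} = - \frac{3}{4} + \frac{\frac{1}{-2 + v} \left(-11 + D\right)}{4} = - \frac{3}{4} + \frac{-11 + D}{4 \left(-2 + v\right)}$)
$q{\left(-12 \right)} \left(s{\left(6,\left(-5\right) \left(-3\right) \right)} + 16\right) = - 12 \left(\frac{-5 + 6 - 3 \left(\left(-5\right) \left(-3\right)\right)}{4 \left(-2 - -15\right)} + 16\right) = - 12 \left(\frac{-5 + 6 - 45}{4 \left(-2 + 15\right)} + 16\right) = - 12 \left(\frac{-5 + 6 - 45}{4 \cdot 13} + 16\right) = - 12 \left(\frac{1}{4} \cdot \frac{1}{13} \left(-44\right) + 16\right) = - 12 \left(- \frac{11}{13} + 16\right) = \left(-12\right) \frac{197}{13} = - \frac{2364}{13}$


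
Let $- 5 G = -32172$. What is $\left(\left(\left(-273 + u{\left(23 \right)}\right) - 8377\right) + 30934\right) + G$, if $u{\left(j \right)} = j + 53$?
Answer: $\frac{143972}{5} \approx 28794.0$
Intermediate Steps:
$G = \frac{32172}{5}$ ($G = \left(- \frac{1}{5}\right) \left(-32172\right) = \frac{32172}{5} \approx 6434.4$)
$u{\left(j \right)} = 53 + j$
$\left(\left(\left(-273 + u{\left(23 \right)}\right) - 8377\right) + 30934\right) + G = \left(\left(\left(-273 + \left(53 + 23\right)\right) - 8377\right) + 30934\right) + \frac{32172}{5} = \left(\left(\left(-273 + 76\right) - 8377\right) + 30934\right) + \frac{32172}{5} = \left(\left(-197 - 8377\right) + 30934\right) + \frac{32172}{5} = \left(-8574 + 30934\right) + \frac{32172}{5} = 22360 + \frac{32172}{5} = \frac{143972}{5}$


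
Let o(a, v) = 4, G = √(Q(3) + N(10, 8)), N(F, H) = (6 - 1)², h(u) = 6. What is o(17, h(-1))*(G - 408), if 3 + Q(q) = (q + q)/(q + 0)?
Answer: -1632 + 8*√6 ≈ -1612.4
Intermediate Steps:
N(F, H) = 25 (N(F, H) = 5² = 25)
Q(q) = -1 (Q(q) = -3 + (q + q)/(q + 0) = -3 + (2*q)/q = -3 + 2 = -1)
G = 2*√6 (G = √(-1 + 25) = √24 = 2*√6 ≈ 4.8990)
o(17, h(-1))*(G - 408) = 4*(2*√6 - 408) = 4*(-408 + 2*√6) = -1632 + 8*√6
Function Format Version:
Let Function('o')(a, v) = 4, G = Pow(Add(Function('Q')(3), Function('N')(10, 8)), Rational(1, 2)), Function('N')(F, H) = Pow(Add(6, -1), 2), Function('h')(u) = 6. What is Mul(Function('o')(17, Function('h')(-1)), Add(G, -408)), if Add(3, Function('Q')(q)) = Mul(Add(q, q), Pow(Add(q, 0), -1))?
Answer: Add(-1632, Mul(8, Pow(6, Rational(1, 2)))) ≈ -1612.4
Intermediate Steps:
Function('N')(F, H) = 25 (Function('N')(F, H) = Pow(5, 2) = 25)
Function('Q')(q) = -1 (Function('Q')(q) = Add(-3, Mul(Add(q, q), Pow(Add(q, 0), -1))) = Add(-3, Mul(Mul(2, q), Pow(q, -1))) = Add(-3, 2) = -1)
G = Mul(2, Pow(6, Rational(1, 2))) (G = Pow(Add(-1, 25), Rational(1, 2)) = Pow(24, Rational(1, 2)) = Mul(2, Pow(6, Rational(1, 2))) ≈ 4.8990)
Mul(Function('o')(17, Function('h')(-1)), Add(G, -408)) = Mul(4, Add(Mul(2, Pow(6, Rational(1, 2))), -408)) = Mul(4, Add(-408, Mul(2, Pow(6, Rational(1, 2))))) = Add(-1632, Mul(8, Pow(6, Rational(1, 2))))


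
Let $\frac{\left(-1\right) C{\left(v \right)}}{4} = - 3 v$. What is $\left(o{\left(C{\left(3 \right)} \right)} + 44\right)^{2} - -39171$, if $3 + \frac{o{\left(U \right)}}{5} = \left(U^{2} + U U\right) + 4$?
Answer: $169273252$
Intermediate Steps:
$C{\left(v \right)} = 12 v$ ($C{\left(v \right)} = - 4 \left(- 3 v\right) = 12 v$)
$o{\left(U \right)} = 5 + 10 U^{2}$ ($o{\left(U \right)} = -15 + 5 \left(\left(U^{2} + U U\right) + 4\right) = -15 + 5 \left(\left(U^{2} + U^{2}\right) + 4\right) = -15 + 5 \left(2 U^{2} + 4\right) = -15 + 5 \left(4 + 2 U^{2}\right) = -15 + \left(20 + 10 U^{2}\right) = 5 + 10 U^{2}$)
$\left(o{\left(C{\left(3 \right)} \right)} + 44\right)^{2} - -39171 = \left(\left(5 + 10 \left(12 \cdot 3\right)^{2}\right) + 44\right)^{2} - -39171 = \left(\left(5 + 10 \cdot 36^{2}\right) + 44\right)^{2} + 39171 = \left(\left(5 + 10 \cdot 1296\right) + 44\right)^{2} + 39171 = \left(\left(5 + 12960\right) + 44\right)^{2} + 39171 = \left(12965 + 44\right)^{2} + 39171 = 13009^{2} + 39171 = 169234081 + 39171 = 169273252$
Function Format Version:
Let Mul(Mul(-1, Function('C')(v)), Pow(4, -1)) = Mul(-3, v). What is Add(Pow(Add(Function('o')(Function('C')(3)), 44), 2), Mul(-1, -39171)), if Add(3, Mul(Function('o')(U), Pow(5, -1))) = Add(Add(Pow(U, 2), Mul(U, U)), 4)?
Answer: 169273252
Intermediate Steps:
Function('C')(v) = Mul(12, v) (Function('C')(v) = Mul(-4, Mul(-3, v)) = Mul(12, v))
Function('o')(U) = Add(5, Mul(10, Pow(U, 2))) (Function('o')(U) = Add(-15, Mul(5, Add(Add(Pow(U, 2), Mul(U, U)), 4))) = Add(-15, Mul(5, Add(Add(Pow(U, 2), Pow(U, 2)), 4))) = Add(-15, Mul(5, Add(Mul(2, Pow(U, 2)), 4))) = Add(-15, Mul(5, Add(4, Mul(2, Pow(U, 2))))) = Add(-15, Add(20, Mul(10, Pow(U, 2)))) = Add(5, Mul(10, Pow(U, 2))))
Add(Pow(Add(Function('o')(Function('C')(3)), 44), 2), Mul(-1, -39171)) = Add(Pow(Add(Add(5, Mul(10, Pow(Mul(12, 3), 2))), 44), 2), Mul(-1, -39171)) = Add(Pow(Add(Add(5, Mul(10, Pow(36, 2))), 44), 2), 39171) = Add(Pow(Add(Add(5, Mul(10, 1296)), 44), 2), 39171) = Add(Pow(Add(Add(5, 12960), 44), 2), 39171) = Add(Pow(Add(12965, 44), 2), 39171) = Add(Pow(13009, 2), 39171) = Add(169234081, 39171) = 169273252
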